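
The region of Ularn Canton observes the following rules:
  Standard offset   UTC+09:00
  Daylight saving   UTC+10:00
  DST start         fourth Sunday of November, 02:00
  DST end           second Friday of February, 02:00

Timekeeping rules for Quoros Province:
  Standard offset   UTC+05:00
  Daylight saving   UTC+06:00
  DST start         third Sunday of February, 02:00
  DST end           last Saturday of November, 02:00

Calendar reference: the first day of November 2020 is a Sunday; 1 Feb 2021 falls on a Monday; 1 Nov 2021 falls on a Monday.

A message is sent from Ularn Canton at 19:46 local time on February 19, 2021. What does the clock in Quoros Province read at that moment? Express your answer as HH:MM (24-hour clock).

15:46

1 November 2020 is a Sunday, so the first Sunday is November 1 and the fourth is November 22.
1 February 2021 is a Monday, so the first Friday is February 5 and the second is February 12.
February 19, 2021 does not fall between 22 November 2020 and 12 February 2021, so daylight saving is not in effect and Ularn Canton is at UTC+09:00.
19:46 Ularn Canton − 9h = 10:46 UTC.
1 February 2021 is a Monday, so the first Sunday is February 7 and the third is February 21.
1 November 2021 is a Monday, so Saturdays fall on 6, 13, 20, 27; the last is November 27.
At the standard offset (UTC+05:00), 10:46 UTC + 5h = 15:46 Quoros Province standard time.
The standard-time date in Quoros Province, February 19, 2021, does not fall between 21 February and 27 November, so daylight saving is not in effect and Quoros Province is at UTC+05:00.
10:46 UTC + 5h = 15:46 Quoros Province.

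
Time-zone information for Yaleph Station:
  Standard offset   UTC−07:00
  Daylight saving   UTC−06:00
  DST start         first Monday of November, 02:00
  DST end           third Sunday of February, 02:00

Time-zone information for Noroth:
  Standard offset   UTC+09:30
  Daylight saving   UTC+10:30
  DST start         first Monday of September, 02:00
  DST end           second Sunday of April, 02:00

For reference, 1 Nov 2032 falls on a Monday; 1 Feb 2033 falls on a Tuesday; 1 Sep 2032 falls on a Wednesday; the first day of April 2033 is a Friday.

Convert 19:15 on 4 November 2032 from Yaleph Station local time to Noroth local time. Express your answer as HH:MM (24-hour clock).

11:45

1 November 2032 is a Monday, so the first Monday is November 1.
1 February 2033 is a Tuesday, so the first Sunday is February 6 and the third is February 20.
Daylight saving runs 1 November 2032 – 20 February 2033; 4 November 2032 is inside that window, so Yaleph Station is at UTC−06:00.
19:15 Yaleph Station + 6h = 01:15 UTC (rolling into the next day, 5 November 2032).
1 September 2032 is a Wednesday, so the first Monday is September 6.
1 April 2033 is a Friday, so the first Sunday is April 3 and the second is April 10.
At the standard offset (UTC+09:30), 01:15 UTC + 9h30m = 10:45 Noroth standard time.
Daylight saving runs 6 September 2032 – 10 April 2033; the standard-time date in Noroth, 5 November 2032, is inside that window, so Noroth is at UTC+10:30.
01:15 UTC + 10h30m = 11:45 Noroth.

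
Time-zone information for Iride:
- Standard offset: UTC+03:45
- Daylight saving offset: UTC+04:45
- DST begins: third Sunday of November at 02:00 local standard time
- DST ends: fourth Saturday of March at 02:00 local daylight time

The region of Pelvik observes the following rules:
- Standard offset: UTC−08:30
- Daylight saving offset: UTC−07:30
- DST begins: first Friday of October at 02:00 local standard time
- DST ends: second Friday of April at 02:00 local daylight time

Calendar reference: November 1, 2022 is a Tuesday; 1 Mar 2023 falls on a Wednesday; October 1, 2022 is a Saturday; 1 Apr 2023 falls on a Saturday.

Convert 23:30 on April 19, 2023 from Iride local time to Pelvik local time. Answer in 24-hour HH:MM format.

11:15

1 November 2022 is a Tuesday, so the first Sunday is November 6 and the third is November 20.
1 March 2023 is a Wednesday, so the first Saturday is March 4 and the fourth is March 25.
April 19, 2023 does not fall between 20 November 2022 and 25 March 2023, so daylight saving is not in effect and Iride is at UTC+03:45.
23:30 Iride − 3h45m = 19:45 UTC.
1 October 2022 is a Saturday, so the first Friday is October 7.
1 April 2023 is a Saturday, so the first Friday is April 7 and the second is April 14.
At the standard offset (UTC−08:30), 19:45 UTC − 8h30m = 11:15 Pelvik standard time.
Daylight saving runs 7 October 2022 – 14 April 2023; the standard-time date in Pelvik, April 19, 2023, is outside that window, so Pelvik is on standard time at UTC−08:30.
19:45 UTC − 8h30m = 11:15 Pelvik.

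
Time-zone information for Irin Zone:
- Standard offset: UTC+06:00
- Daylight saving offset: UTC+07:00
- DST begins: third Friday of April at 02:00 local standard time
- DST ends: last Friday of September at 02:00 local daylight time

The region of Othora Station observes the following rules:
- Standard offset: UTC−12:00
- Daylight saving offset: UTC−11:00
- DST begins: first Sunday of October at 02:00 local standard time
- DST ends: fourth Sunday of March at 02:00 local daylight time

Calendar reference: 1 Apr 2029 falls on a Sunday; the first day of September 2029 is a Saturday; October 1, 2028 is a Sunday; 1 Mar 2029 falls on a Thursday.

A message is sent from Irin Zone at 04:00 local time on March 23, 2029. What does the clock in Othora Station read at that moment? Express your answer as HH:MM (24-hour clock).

1 April 2029 is a Sunday, so the first Friday is April 6 and the third is April 20.
1 September 2029 is a Saturday, so Fridays fall on 7, 14, 21, 28; the last is September 28.
March 23, 2029 does not fall between 20 April and 28 September, so daylight saving is not in effect and Irin Zone is at UTC+06:00.
04:00 Irin Zone − 6h = 22:00 UTC (rolling into the previous day, 22 March 2029).
1 October 2028 is a Sunday, so the first Sunday is October 1.
1 March 2029 is a Thursday, so the first Sunday is March 4 and the fourth is March 25.
At the standard offset (UTC−12:00), 22:00 UTC − 12h = 10:00 Othora Station standard time.
The standard-time date in Othora Station, March 22, 2029, lies within the daylight-saving period (1 October 2028 – 25 March 2029), so Othora Station is on daylight time, UTC−11:00.
22:00 UTC − 11h = 11:00 Othora Station.

11:00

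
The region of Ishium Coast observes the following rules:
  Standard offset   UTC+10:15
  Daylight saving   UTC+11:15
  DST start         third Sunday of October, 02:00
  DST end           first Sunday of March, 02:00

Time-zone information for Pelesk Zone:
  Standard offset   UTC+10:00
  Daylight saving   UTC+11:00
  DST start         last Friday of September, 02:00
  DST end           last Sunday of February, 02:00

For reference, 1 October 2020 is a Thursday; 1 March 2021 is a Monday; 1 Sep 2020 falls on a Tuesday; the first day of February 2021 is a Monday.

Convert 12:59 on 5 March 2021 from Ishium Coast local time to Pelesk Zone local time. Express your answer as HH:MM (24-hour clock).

11:44

1 October 2020 is a Thursday, so the first Sunday is October 4 and the third is October 18.
1 March 2021 is a Monday, so the first Sunday is March 7.
5 March 2021 lies within the daylight-saving period (18 October 2020 – 7 March 2021), so Ishium Coast is on daylight time, UTC+11:15.
12:59 Ishium Coast − 11h15m = 01:44 UTC.
1 September 2020 is a Tuesday, so Fridays fall on 4, 11, 18, 25; the last is September 25.
1 February 2021 is a Monday, so Sundays fall on 7, 14, 21, 28; the last is February 28.
At the standard offset (UTC+10:00), 01:44 UTC + 10h = 11:44 Pelesk Zone standard time.
The standard-time date in Pelesk Zone, 5 March 2021, is outside the daylight-saving period (25 September 2020 – 28 February 2021), so Pelesk Zone is on standard time, UTC+10:00.
01:44 UTC + 10h = 11:44 Pelesk Zone.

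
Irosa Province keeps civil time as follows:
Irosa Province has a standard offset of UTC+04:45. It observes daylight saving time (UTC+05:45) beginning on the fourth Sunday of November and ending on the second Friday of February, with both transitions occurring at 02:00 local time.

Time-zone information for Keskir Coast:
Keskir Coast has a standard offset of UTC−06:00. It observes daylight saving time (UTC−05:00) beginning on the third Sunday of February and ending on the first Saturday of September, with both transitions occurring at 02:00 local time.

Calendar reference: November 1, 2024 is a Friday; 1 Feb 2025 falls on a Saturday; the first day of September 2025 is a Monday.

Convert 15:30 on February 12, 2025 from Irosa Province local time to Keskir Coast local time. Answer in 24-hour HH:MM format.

1 November 2024 is a Friday, so the first Sunday is November 3 and the fourth is November 24.
1 February 2025 is a Saturday, so the first Friday is February 7 and the second is February 14.
February 12, 2025 falls between 24 November 2024 and 14 February 2025, so daylight saving is in effect and Irosa Province is at UTC+05:45.
15:30 Irosa Province − 5h45m = 09:45 UTC.
1 February 2025 is a Saturday, so the first Sunday is February 2 and the third is February 16.
1 September 2025 is a Monday, so the first Saturday is September 6.
At the standard offset (UTC−06:00), 09:45 UTC − 6h = 03:45 Keskir Coast standard time.
The standard-time date in Keskir Coast, February 12, 2025, is outside the daylight-saving period (16 February – 6 September), so Keskir Coast is on standard time, UTC−06:00.
09:45 UTC − 6h = 03:45 Keskir Coast.

03:45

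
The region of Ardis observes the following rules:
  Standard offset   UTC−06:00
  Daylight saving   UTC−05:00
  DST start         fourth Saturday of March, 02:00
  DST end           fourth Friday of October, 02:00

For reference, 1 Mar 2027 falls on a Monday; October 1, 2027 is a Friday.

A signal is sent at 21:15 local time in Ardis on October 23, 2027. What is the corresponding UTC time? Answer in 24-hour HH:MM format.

03:15

1 March 2027 is a Monday, so the first Saturday is March 6 and the fourth is March 27.
1 October 2027 is a Friday, so the first Friday is October 1 and the fourth is October 22.
Daylight saving runs 27 March – 22 October; October 23, 2027 is outside that window, so Ardis is on standard time at UTC−06:00.
21:15 local + 6h = 03:15 UTC (rolling into the next day, 24 October 2027).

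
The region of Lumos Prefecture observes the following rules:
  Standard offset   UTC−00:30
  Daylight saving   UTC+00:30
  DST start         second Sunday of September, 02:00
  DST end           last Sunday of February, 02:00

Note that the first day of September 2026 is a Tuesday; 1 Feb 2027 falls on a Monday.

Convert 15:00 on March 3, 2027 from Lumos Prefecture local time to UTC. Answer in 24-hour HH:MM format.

1 September 2026 is a Tuesday, so the first Sunday is September 6 and the second is September 13.
1 February 2027 is a Monday, so Sundays fall on 7, 14, 21, 28; the last is February 28.
March 3, 2027 is outside the daylight-saving period (13 September 2026 – 28 February 2027), so Lumos Prefecture is on standard time, UTC−00:30.
15:00 local + 0h30m = 15:30 UTC.

15:30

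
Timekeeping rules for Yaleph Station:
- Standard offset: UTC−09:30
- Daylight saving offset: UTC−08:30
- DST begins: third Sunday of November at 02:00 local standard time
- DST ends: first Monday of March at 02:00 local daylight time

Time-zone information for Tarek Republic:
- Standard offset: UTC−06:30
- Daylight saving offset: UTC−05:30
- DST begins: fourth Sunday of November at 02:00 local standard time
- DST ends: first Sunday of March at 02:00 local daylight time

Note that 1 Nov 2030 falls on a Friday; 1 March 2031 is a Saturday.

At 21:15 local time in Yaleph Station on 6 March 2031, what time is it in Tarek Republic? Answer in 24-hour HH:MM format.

1 November 2030 is a Friday, so the first Sunday is November 3 and the third is November 17.
1 March 2031 is a Saturday, so the first Monday is March 3.
6 March 2031 is outside the daylight-saving period (17 November 2030 – 3 March 2031), so Yaleph Station is on standard time, UTC−09:30.
21:15 Yaleph Station + 9h30m = 06:45 UTC (rolling into the next day, 7 March 2031).
1 November 2030 is a Friday, so the first Sunday is November 3 and the fourth is November 24.
1 March 2031 is a Saturday, so the first Sunday is March 2.
At the standard offset (UTC−06:30), 06:45 UTC − 6h30m = 00:15 Tarek Republic standard time.
The standard-time date in Tarek Republic, 7 March 2031, does not fall between 24 November 2030 and 2 March 2031, so daylight saving is not in effect and Tarek Republic is at UTC−06:30.
06:45 UTC − 6h30m = 00:15 Tarek Republic.

00:15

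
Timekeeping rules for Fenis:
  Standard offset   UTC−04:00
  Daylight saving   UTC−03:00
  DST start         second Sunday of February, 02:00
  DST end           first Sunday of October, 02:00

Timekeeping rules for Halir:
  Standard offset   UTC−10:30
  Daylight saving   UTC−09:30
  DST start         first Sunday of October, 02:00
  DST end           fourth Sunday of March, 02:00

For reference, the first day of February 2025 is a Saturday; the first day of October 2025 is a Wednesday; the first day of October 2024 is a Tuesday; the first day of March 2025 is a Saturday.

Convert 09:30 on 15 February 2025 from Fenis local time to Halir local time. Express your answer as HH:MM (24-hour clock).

1 February 2025 is a Saturday, so the first Sunday is February 2 and the second is February 9.
1 October 2025 is a Wednesday, so the first Sunday is October 5.
15 February 2025 lies within the daylight-saving period (9 February – 5 October), so Fenis is on daylight time, UTC−03:00.
09:30 Fenis + 3h = 12:30 UTC.
1 October 2024 is a Tuesday, so the first Sunday is October 6.
1 March 2025 is a Saturday, so the first Sunday is March 2 and the fourth is March 23.
At the standard offset (UTC−10:30), 12:30 UTC − 10h30m = 02:00 Halir standard time.
The standard-time date in Halir, 15 February 2025, lies within the daylight-saving period (6 October 2024 – 23 March 2025), so Halir is on daylight time, UTC−09:30.
12:30 UTC − 9h30m = 03:00 Halir.

03:00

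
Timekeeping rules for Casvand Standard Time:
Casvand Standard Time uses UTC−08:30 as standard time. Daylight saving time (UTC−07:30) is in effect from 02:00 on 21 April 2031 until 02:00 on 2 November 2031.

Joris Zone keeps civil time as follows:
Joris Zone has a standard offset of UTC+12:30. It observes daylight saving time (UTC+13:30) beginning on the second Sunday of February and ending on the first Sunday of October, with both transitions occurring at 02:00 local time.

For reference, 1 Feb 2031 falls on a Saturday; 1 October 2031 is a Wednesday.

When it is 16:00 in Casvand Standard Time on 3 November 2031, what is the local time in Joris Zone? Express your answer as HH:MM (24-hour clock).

13:00

3 November 2031 is outside the daylight-saving period (21 April – 2 November), so Casvand Standard Time is on standard time, UTC−08:30.
16:00 Casvand Standard Time + 8h30m = 00:30 UTC (rolling into the next day, 4 November 2031).
1 February 2031 is a Saturday, so the first Sunday is February 2 and the second is February 9.
1 October 2031 is a Wednesday, so the first Sunday is October 5.
At the standard offset (UTC+12:30), 00:30 UTC + 12h30m = 13:00 Joris Zone standard time.
Daylight saving runs 9 February – 5 October; the standard-time date in Joris Zone, 4 November 2031, is outside that window, so Joris Zone is on standard time at UTC+12:30.
00:30 UTC + 12h30m = 13:00 Joris Zone.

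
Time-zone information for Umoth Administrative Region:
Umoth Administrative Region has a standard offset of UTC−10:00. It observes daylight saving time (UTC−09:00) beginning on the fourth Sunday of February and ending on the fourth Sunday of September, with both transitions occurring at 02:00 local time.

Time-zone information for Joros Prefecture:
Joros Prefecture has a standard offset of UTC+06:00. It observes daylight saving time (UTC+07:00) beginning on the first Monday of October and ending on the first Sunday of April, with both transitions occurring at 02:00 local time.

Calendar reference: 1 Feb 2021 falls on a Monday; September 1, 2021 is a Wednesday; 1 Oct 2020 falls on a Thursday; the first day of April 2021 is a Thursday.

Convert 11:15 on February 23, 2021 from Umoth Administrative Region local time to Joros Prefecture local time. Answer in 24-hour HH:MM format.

1 February 2021 is a Monday, so the first Sunday is February 7 and the fourth is February 28.
1 September 2021 is a Wednesday, so the first Sunday is September 5 and the fourth is September 26.
Daylight saving runs 28 February – 26 September; February 23, 2021 is outside that window, so Umoth Administrative Region is on standard time at UTC−10:00.
11:15 Umoth Administrative Region + 10h = 21:15 UTC.
1 October 2020 is a Thursday, so the first Monday is October 5.
1 April 2021 is a Thursday, so the first Sunday is April 4.
At the standard offset (UTC+06:00), 21:15 UTC + 6h = 03:15 Joros Prefecture standard time (rolling into the next day, 24 February 2021).
The standard-time date in Joros Prefecture, February 24, 2021, lies within the daylight-saving period (5 October 2020 – 4 April 2021), so Joros Prefecture is on daylight time, UTC+07:00.
21:15 UTC + 7h = 04:15 Joros Prefecture (rolling into the next day, 24 February 2021).

04:15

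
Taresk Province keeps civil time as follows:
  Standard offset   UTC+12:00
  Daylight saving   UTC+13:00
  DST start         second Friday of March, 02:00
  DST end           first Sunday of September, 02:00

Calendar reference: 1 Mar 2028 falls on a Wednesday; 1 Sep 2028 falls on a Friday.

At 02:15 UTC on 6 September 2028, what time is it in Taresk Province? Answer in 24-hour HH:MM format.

1 March 2028 is a Wednesday, so the first Friday is March 3 and the second is March 10.
1 September 2028 is a Friday, so the first Sunday is September 3.
At the standard offset (UTC+12:00), 02:15 UTC + 12h = 14:15 Taresk Province standard time.
The standard-time date in Taresk Province, 6 September 2028, is outside the daylight-saving period (10 March – 3 September), so Taresk Province is on standard time, UTC+12:00.
02:15 UTC + 12h = 14:15 local.

14:15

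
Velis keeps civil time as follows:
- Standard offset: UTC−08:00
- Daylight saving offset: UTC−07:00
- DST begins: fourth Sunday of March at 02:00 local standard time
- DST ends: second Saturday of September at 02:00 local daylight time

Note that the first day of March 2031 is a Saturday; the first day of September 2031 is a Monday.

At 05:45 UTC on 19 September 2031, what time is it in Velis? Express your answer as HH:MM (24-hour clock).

21:45

1 March 2031 is a Saturday, so the first Sunday is March 2 and the fourth is March 23.
1 September 2031 is a Monday, so the first Saturday is September 6 and the second is September 13.
At the standard offset (UTC−08:00), 05:45 UTC − 8h = 21:45 Velis standard time (rolling into the previous day, 18 September 2031).
The standard-time date in Velis, 18 September 2031, is outside the daylight-saving period (23 March – 13 September), so Velis is on standard time, UTC−08:00.
05:45 UTC − 8h = 21:45 local (rolling into the previous day, 18 September 2031).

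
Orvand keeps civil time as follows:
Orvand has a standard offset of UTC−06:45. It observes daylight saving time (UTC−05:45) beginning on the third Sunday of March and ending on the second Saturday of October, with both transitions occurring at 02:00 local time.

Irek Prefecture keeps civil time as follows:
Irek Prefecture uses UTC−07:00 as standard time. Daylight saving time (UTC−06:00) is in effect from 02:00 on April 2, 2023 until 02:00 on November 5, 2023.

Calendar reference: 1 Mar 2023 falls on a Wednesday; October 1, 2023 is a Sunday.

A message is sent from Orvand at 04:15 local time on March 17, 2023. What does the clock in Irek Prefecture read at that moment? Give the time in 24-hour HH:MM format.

04:00

1 March 2023 is a Wednesday, so the first Sunday is March 5 and the third is March 19.
1 October 2023 is a Sunday, so the first Saturday is October 7 and the second is October 14.
March 17, 2023 is outside the daylight-saving period (19 March – 14 October), so Orvand is on standard time, UTC−06:45.
04:15 Orvand + 6h45m = 11:00 UTC.
At the standard offset (UTC−07:00), 11:00 UTC − 7h = 04:00 Irek Prefecture standard time.
Daylight saving runs 2 April – 5 November; the standard-time date in Irek Prefecture, March 17, 2023, is outside that window, so Irek Prefecture is on standard time at UTC−07:00.
11:00 UTC − 7h = 04:00 Irek Prefecture.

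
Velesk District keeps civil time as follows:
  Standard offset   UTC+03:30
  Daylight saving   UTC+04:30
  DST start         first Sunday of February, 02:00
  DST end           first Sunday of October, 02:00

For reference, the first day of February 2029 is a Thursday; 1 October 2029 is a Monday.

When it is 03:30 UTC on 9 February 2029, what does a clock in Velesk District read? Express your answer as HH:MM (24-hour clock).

1 February 2029 is a Thursday, so the first Sunday is February 4.
1 October 2029 is a Monday, so the first Sunday is October 7.
At the standard offset (UTC+03:30), 03:30 UTC + 3h30m = 07:00 Velesk District standard time.
The standard-time date in Velesk District, 9 February 2029, lies within the daylight-saving period (4 February – 7 October), so Velesk District is on daylight time, UTC+04:30.
03:30 UTC + 4h30m = 08:00 local.

08:00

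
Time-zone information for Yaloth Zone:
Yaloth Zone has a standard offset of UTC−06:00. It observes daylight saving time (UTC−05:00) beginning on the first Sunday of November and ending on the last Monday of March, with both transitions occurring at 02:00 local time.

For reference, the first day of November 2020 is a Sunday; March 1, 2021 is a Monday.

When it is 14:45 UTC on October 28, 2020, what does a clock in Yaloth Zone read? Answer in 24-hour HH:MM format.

1 November 2020 is a Sunday, so the first Sunday is November 1.
1 March 2021 is a Monday, so Mondays fall on 1, 8, 15, 22, 29; the last is March 29.
At the standard offset (UTC−06:00), 14:45 UTC − 6h = 08:45 Yaloth Zone standard time.
The standard-time date in Yaloth Zone, October 28, 2020, is outside the daylight-saving period (1 November 2020 – 29 March 2021), so Yaloth Zone is on standard time, UTC−06:00.
14:45 UTC − 6h = 08:45 local.

08:45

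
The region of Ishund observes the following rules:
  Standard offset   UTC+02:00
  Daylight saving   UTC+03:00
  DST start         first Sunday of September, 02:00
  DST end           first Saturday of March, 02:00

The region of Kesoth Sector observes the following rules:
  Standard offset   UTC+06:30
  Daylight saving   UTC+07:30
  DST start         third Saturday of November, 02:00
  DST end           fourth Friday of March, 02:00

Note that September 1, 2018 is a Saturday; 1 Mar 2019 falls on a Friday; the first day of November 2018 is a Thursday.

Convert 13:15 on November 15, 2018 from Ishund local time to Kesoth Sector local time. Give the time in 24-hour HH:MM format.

16:45

1 September 2018 is a Saturday, so the first Sunday is September 2.
1 March 2019 is a Friday, so the first Saturday is March 2.
Daylight saving runs 2 September 2018 – 2 March 2019; November 15, 2018 is inside that window, so Ishund is at UTC+03:00.
13:15 Ishund − 3h = 10:15 UTC.
1 November 2018 is a Thursday, so the first Saturday is November 3 and the third is November 17.
1 March 2019 is a Friday, so the first Friday is March 1 and the fourth is March 22.
At the standard offset (UTC+06:30), 10:15 UTC + 6h30m = 16:45 Kesoth Sector standard time.
Daylight saving runs 17 November 2018 – 22 March 2019; the standard-time date in Kesoth Sector, November 15, 2018, is outside that window, so Kesoth Sector is on standard time at UTC+06:30.
10:15 UTC + 6h30m = 16:45 Kesoth Sector.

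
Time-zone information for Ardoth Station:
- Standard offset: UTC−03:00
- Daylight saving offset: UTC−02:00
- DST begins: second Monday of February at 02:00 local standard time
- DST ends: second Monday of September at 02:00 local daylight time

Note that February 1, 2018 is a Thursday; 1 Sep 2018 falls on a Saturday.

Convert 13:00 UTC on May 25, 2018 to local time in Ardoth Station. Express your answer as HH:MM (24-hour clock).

1 February 2018 is a Thursday, so the first Monday is February 5 and the second is February 12.
1 September 2018 is a Saturday, so the first Monday is September 3 and the second is September 10.
At the standard offset (UTC−03:00), 13:00 UTC − 3h = 10:00 Ardoth Station standard time.
Daylight saving runs 12 February – 10 September; the standard-time date in Ardoth Station, May 25, 2018, is inside that window, so Ardoth Station is at UTC−02:00.
13:00 UTC − 2h = 11:00 local.

11:00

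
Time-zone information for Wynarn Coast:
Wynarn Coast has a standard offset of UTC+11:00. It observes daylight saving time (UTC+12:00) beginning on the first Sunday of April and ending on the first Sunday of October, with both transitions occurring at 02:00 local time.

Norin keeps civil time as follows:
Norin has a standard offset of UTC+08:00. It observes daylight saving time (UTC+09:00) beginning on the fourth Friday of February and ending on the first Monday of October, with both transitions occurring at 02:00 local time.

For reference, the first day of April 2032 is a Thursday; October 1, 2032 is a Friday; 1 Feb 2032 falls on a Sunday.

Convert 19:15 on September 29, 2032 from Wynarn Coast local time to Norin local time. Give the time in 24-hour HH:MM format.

1 April 2032 is a Thursday, so the first Sunday is April 4.
1 October 2032 is a Friday, so the first Sunday is October 3.
September 29, 2032 falls between 4 April and 3 October, so daylight saving is in effect and Wynarn Coast is at UTC+12:00.
19:15 Wynarn Coast − 12h = 07:15 UTC.
1 February 2032 is a Sunday, so the first Friday is February 6 and the fourth is February 27.
1 October 2032 is a Friday, so the first Monday is October 4.
At the standard offset (UTC+08:00), 07:15 UTC + 8h = 15:15 Norin standard time.
Daylight saving runs 27 February – 4 October; the standard-time date in Norin, September 29, 2032, is inside that window, so Norin is at UTC+09:00.
07:15 UTC + 9h = 16:15 Norin.

16:15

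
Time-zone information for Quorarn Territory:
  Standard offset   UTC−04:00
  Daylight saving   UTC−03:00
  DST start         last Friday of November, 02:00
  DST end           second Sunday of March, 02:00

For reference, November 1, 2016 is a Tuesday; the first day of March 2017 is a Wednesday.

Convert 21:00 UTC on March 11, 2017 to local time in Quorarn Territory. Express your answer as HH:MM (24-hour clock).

1 November 2016 is a Tuesday, so Fridays fall on 4, 11, 18, 25; the last is November 25.
1 March 2017 is a Wednesday, so the first Sunday is March 5 and the second is March 12.
At the standard offset (UTC−04:00), 21:00 UTC − 4h = 17:00 Quorarn Territory standard time.
The standard-time date in Quorarn Territory, March 11, 2017, lies within the daylight-saving period (25 November 2016 – 12 March 2017), so Quorarn Territory is on daylight time, UTC−03:00.
21:00 UTC − 3h = 18:00 local.

18:00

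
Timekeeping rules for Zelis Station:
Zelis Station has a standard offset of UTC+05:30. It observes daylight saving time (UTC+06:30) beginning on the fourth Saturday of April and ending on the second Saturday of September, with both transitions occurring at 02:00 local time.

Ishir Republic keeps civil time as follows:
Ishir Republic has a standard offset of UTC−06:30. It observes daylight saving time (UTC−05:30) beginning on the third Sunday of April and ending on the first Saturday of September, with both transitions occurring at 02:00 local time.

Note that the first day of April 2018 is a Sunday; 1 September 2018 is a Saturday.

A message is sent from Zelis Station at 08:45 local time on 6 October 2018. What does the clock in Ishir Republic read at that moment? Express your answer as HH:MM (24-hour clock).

1 April 2018 is a Sunday, so the first Saturday is April 7 and the fourth is April 28.
1 September 2018 is a Saturday, so the first Saturday is September 1 and the second is September 8.
6 October 2018 does not fall between 28 April and 8 September, so daylight saving is not in effect and Zelis Station is at UTC+05:30.
08:45 Zelis Station − 5h30m = 03:15 UTC.
1 April 2018 is a Sunday, so the first Sunday is April 1 and the third is April 15.
1 September 2018 is a Saturday, so the first Saturday is September 1.
At the standard offset (UTC−06:30), 03:15 UTC − 6h30m = 20:45 Ishir Republic standard time (rolling into the previous day, 5 October 2018).
The standard-time date in Ishir Republic, 5 October 2018, does not fall between 15 April and 1 September, so daylight saving is not in effect and Ishir Republic is at UTC−06:30.
03:15 UTC − 6h30m = 20:45 Ishir Republic (rolling into the previous day, 5 October 2018).

20:45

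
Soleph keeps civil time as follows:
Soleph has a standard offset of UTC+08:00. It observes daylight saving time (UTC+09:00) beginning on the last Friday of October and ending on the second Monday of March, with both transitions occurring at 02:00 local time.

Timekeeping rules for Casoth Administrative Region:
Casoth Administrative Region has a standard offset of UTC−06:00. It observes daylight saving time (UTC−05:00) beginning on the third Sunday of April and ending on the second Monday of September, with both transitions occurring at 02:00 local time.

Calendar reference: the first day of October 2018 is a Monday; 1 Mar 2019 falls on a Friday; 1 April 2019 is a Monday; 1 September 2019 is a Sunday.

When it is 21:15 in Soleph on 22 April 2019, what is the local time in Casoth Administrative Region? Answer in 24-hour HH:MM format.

08:15

1 October 2018 is a Monday, so Fridays fall on 5, 12, 19, 26; the last is October 26.
1 March 2019 is a Friday, so the first Monday is March 4 and the second is March 11.
Daylight saving runs 26 October 2018 – 11 March 2019; 22 April 2019 is outside that window, so Soleph is on standard time at UTC+08:00.
21:15 Soleph − 8h = 13:15 UTC.
1 April 2019 is a Monday, so the first Sunday is April 7 and the third is April 21.
1 September 2019 is a Sunday, so the first Monday is September 2 and the second is September 9.
At the standard offset (UTC−06:00), 13:15 UTC − 6h = 07:15 Casoth Administrative Region standard time.
Daylight saving runs 21 April – 9 September; the standard-time date in Casoth Administrative Region, 22 April 2019, is inside that window, so Casoth Administrative Region is at UTC−05:00.
13:15 UTC − 5h = 08:15 Casoth Administrative Region.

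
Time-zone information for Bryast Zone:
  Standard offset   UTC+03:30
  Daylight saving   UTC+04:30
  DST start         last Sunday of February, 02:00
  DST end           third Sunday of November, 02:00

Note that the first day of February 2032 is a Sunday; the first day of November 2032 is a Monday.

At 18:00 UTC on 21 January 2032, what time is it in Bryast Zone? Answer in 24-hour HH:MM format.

1 February 2032 is a Sunday, so Sundays fall on 1, 8, 15, 22, 29; the last is February 29.
1 November 2032 is a Monday, so the first Sunday is November 7 and the third is November 21.
At the standard offset (UTC+03:30), 18:00 UTC + 3h30m = 21:30 Bryast Zone standard time.
The standard-time date in Bryast Zone, 21 January 2032, does not fall between 29 February and 21 November, so daylight saving is not in effect and Bryast Zone is at UTC+03:30.
18:00 UTC + 3h30m = 21:30 local.

21:30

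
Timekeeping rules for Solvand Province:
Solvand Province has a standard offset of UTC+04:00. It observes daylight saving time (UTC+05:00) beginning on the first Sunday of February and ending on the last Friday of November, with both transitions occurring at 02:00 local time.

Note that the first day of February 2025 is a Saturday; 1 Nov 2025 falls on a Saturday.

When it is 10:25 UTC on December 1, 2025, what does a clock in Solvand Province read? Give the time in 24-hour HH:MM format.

14:25

1 February 2025 is a Saturday, so the first Sunday is February 2.
1 November 2025 is a Saturday, so Fridays fall on 7, 14, 21, 28; the last is November 28.
At the standard offset (UTC+04:00), 10:25 UTC + 4h = 14:25 Solvand Province standard time.
The standard-time date in Solvand Province, December 1, 2025, is outside the daylight-saving period (2 February – 28 November), so Solvand Province is on standard time, UTC+04:00.
10:25 UTC + 4h = 14:25 local.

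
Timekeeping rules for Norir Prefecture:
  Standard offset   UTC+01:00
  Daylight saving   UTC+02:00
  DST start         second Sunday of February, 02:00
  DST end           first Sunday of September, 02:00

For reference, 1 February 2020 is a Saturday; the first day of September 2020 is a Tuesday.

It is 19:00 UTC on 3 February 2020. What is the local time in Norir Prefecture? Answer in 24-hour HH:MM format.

1 February 2020 is a Saturday, so the first Sunday is February 2 and the second is February 9.
1 September 2020 is a Tuesday, so the first Sunday is September 6.
At the standard offset (UTC+01:00), 19:00 UTC + 1h = 20:00 Norir Prefecture standard time.
The standard-time date in Norir Prefecture, 3 February 2020, is outside the daylight-saving period (9 February – 6 September), so Norir Prefecture is on standard time, UTC+01:00.
19:00 UTC + 1h = 20:00 local.

20:00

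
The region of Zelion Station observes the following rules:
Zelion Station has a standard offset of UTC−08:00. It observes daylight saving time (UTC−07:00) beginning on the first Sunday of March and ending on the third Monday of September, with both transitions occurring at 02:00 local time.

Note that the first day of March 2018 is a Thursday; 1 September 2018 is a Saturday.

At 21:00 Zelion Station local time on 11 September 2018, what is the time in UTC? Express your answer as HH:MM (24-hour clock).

1 March 2018 is a Thursday, so the first Sunday is March 4.
1 September 2018 is a Saturday, so the first Monday is September 3 and the third is September 17.
Daylight saving runs 4 March – 17 September; 11 September 2018 is inside that window, so Zelion Station is at UTC−07:00.
21:00 local + 7h = 04:00 UTC (rolling into the next day, 12 September 2018).

04:00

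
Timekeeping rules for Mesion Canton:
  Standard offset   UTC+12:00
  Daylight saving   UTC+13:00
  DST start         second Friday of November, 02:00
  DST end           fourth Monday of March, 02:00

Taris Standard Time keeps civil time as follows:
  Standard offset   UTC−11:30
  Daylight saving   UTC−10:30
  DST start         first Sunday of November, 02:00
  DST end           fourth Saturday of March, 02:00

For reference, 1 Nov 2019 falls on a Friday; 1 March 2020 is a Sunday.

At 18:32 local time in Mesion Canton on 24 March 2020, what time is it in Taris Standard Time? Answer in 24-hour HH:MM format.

20:02

1 November 2019 is a Friday, so the first Friday is November 1 and the second is November 8.
1 March 2020 is a Sunday, so the first Monday is March 2 and the fourth is March 23.
Daylight saving runs 8 November 2019 – 23 March 2020; 24 March 2020 is outside that window, so Mesion Canton is on standard time at UTC+12:00.
18:32 Mesion Canton − 12h = 06:32 UTC.
1 November 2019 is a Friday, so the first Sunday is November 3.
1 March 2020 is a Sunday, so the first Saturday is March 7 and the fourth is March 28.
At the standard offset (UTC−11:30), 06:32 UTC − 11h30m = 19:02 Taris Standard Time standard time (rolling into the previous day, 23 March 2020).
The standard-time date in Taris Standard Time, 23 March 2020, falls between 3 November 2019 and 28 March 2020, so daylight saving is in effect and Taris Standard Time is at UTC−10:30.
06:32 UTC − 10h30m = 20:02 Taris Standard Time (rolling into the previous day, 23 March 2020).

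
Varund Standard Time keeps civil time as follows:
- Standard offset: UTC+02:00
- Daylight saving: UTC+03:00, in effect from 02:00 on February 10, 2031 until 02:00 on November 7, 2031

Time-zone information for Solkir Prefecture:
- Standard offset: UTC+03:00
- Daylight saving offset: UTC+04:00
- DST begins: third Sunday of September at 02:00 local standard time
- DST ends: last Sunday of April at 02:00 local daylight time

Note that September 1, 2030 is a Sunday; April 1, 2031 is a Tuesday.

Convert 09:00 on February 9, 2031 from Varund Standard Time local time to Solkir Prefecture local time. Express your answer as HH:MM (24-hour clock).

February 9, 2031 does not fall between 10 February and 7 November, so daylight saving is not in effect and Varund Standard Time is at UTC+02:00.
09:00 Varund Standard Time − 2h = 07:00 UTC.
1 September 2030 is a Sunday, so the first Sunday is September 1 and the third is September 15.
1 April 2031 is a Tuesday, so Sundays fall on 6, 13, 20, 27; the last is April 27.
At the standard offset (UTC+03:00), 07:00 UTC + 3h = 10:00 Solkir Prefecture standard time.
The standard-time date in Solkir Prefecture, February 9, 2031, lies within the daylight-saving period (15 September 2030 – 27 April 2031), so Solkir Prefecture is on daylight time, UTC+04:00.
07:00 UTC + 4h = 11:00 Solkir Prefecture.

11:00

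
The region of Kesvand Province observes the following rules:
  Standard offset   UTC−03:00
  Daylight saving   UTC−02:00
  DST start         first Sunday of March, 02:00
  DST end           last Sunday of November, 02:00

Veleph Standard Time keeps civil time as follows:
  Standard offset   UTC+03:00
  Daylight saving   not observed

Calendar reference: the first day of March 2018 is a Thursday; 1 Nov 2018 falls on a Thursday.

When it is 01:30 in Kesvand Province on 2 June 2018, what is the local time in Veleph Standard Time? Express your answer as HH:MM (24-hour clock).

1 March 2018 is a Thursday, so the first Sunday is March 4.
1 November 2018 is a Thursday, so Sundays fall on 4, 11, 18, 25; the last is November 25.
2 June 2018 falls between 4 March and 25 November, so daylight saving is in effect and Kesvand Province is at UTC−02:00.
01:30 Kesvand Province + 2h = 03:30 UTC.
Veleph Standard Time stays on UTC+03:00 all year.
03:30 UTC + 3h = 06:30 Veleph Standard Time.

06:30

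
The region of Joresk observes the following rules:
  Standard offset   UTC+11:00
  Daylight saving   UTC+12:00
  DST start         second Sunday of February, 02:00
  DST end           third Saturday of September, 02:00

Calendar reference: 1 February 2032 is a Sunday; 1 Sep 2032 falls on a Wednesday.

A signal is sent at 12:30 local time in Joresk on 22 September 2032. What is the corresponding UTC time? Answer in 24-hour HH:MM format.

01:30

1 February 2032 is a Sunday, so the first Sunday is February 1 and the second is February 8.
1 September 2032 is a Wednesday, so the first Saturday is September 4 and the third is September 18.
Daylight saving runs 8 February – 18 September; 22 September 2032 is outside that window, so Joresk is on standard time at UTC+11:00.
12:30 local − 11h = 01:30 UTC.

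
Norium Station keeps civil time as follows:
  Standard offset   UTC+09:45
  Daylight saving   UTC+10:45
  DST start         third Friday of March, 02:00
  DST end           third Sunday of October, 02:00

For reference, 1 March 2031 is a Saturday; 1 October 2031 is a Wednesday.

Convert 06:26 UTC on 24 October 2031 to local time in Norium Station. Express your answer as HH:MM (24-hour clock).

16:11

1 March 2031 is a Saturday, so the first Friday is March 7 and the third is March 21.
1 October 2031 is a Wednesday, so the first Sunday is October 5 and the third is October 19.
At the standard offset (UTC+09:45), 06:26 UTC + 9h45m = 16:11 Norium Station standard time.
Daylight saving runs 21 March – 19 October; the standard-time date in Norium Station, 24 October 2031, is outside that window, so Norium Station is on standard time at UTC+09:45.
06:26 UTC + 9h45m = 16:11 local.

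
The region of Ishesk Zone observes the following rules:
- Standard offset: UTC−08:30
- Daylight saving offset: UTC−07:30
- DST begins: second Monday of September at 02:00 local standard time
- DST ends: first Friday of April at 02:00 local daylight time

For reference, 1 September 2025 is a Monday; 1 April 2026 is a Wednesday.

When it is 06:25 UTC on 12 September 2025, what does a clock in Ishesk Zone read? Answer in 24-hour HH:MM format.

1 September 2025 is a Monday, so the first Monday is September 1 and the second is September 8.
1 April 2026 is a Wednesday, so the first Friday is April 3.
At the standard offset (UTC−08:30), 06:25 UTC − 8h30m = 21:55 Ishesk Zone standard time (rolling into the previous day, 11 September 2025).
The standard-time date in Ishesk Zone, 11 September 2025, falls between 8 September 2025 and 3 April 2026, so daylight saving is in effect and Ishesk Zone is at UTC−07:30.
06:25 UTC − 7h30m = 22:55 local (rolling into the previous day, 11 September 2025).

22:55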